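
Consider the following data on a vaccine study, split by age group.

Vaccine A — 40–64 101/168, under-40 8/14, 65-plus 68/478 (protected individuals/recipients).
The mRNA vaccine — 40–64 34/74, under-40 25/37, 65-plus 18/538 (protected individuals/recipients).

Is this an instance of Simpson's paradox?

No

40–64: Vaccine A 101/168 = 60.1%, the mRNA vaccine 34/74 = 45.9% → Vaccine A
Under-40: Vaccine A 8/14 = 57.1%, the mRNA vaccine 25/37 = 67.6% → the mRNA vaccine
65-plus: Vaccine A 68/478 = 14.2%, the mRNA vaccine 18/538 = 3.3% → Vaccine A
Overall: Vaccine A 177/660 = 26.8%, the mRNA vaccine 77/649 = 11.9% → Vaccine A
Neither sweeps: Vaccine A wins 2 of 3 groups, the mRNA vaccine wins 1. Vaccine A wins overall but not every group — no Simpson reversal.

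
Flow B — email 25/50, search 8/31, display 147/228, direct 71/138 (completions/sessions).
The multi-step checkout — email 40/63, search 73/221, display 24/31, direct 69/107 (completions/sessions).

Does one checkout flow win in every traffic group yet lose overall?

Yes

Email: Flow B 25/50 = 50.0%, the multi-step checkout 40/63 = 63.5% → the multi-step checkout
Search: Flow B 8/31 = 25.8%, the multi-step checkout 73/221 = 33.0% → the multi-step checkout
Display: Flow B 147/228 = 64.5%, the multi-step checkout 24/31 = 77.4% → the multi-step checkout
Direct: Flow B 71/138 = 51.4%, the multi-step checkout 69/107 = 64.5% → the multi-step checkout
Overall: Flow B 251/447 = 56.2%, the multi-step checkout 206/422 = 48.8% → Flow B
The multi-step checkout wins each traffic group but Flow B wins overall — the comparison reverses. The multi-step checkout's sessions skew toward search, which has a lower base rate.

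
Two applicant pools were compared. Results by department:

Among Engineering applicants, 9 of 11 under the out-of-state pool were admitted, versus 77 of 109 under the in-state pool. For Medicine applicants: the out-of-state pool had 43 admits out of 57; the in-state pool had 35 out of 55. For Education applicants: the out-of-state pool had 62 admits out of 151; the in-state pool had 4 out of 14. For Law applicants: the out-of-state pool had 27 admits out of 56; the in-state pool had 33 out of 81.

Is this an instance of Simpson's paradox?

Engineering: the out-of-state pool 9/11 = 81.8%, the in-state pool 77/109 = 70.6% → the out-of-state pool
Medicine: the out-of-state pool 43/57 = 75.4%, the in-state pool 35/55 = 63.6% → the out-of-state pool
Education: the out-of-state pool 62/151 = 41.1%, the in-state pool 4/14 = 28.6% → the out-of-state pool
Law: the out-of-state pool 27/56 = 48.2%, the in-state pool 33/81 = 40.7% → the out-of-state pool
Overall: the out-of-state pool 141/275 = 51.3%, the in-state pool 149/259 = 57.5% → the in-state pool
The out-of-state pool wins each department group but the in-state pool wins overall — the comparison reverses. The out-of-state pool's applicants skew toward Education, which has a lower base rate.

Yes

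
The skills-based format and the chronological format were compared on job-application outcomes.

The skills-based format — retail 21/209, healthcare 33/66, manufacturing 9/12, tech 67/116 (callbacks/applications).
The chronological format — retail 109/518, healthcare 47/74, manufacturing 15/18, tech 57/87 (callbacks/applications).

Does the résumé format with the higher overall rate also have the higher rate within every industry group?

Yes

Retail: the skills-based format 21/209 = 10.0%, the chronological format 109/518 = 21.0% → the chronological format
Healthcare: the skills-based format 33/66 = 50.0%, the chronological format 47/74 = 63.5% → the chronological format
Manufacturing: the skills-based format 9/12 = 75.0%, the chronological format 15/18 = 83.3% → the chronological format
Tech: the skills-based format 67/116 = 57.8%, the chronological format 57/87 = 65.5% → the chronological format
Overall: the skills-based format 130/403 = 32.3%, the chronological format 228/697 = 32.7% → the chronological format
The chronological format wins overall and in every industry group — no reversal.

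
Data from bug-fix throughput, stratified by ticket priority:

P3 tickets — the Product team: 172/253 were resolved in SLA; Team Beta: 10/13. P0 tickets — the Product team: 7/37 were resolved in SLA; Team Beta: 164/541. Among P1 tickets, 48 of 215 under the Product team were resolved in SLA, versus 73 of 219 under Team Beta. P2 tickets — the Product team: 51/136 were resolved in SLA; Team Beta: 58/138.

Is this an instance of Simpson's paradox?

Yes

P3: the Product team 172/253 = 68.0%, Team Beta 10/13 = 76.9% → Team Beta
P0: the Product team 7/37 = 18.9%, Team Beta 164/541 = 30.3% → Team Beta
P1: the Product team 48/215 = 22.3%, Team Beta 73/219 = 33.3% → Team Beta
P2: the Product team 51/136 = 37.5%, Team Beta 58/138 = 42.0% → Team Beta
Overall: the Product team 278/641 = 43.4%, Team Beta 305/911 = 33.5% → the Product team
Team Beta wins each ticket group but the Product team wins overall — the comparison reverses. Team Beta's tickets skew toward P0, which has a lower base rate.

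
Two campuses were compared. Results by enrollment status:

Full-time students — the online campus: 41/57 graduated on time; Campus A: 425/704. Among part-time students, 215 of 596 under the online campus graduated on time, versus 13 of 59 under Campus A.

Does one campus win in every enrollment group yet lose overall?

Full-time: the online campus 41/57 = 71.9%, Campus A 425/704 = 60.4% → the online campus
Part-time: the online campus 215/596 = 36.1%, Campus A 13/59 = 22.0% → the online campus
Overall: the online campus 256/653 = 39.2%, Campus A 438/763 = 57.4% → Campus A
The online campus wins each enrollment group but Campus A wins overall — the comparison reverses. The online campus's students skew toward part-time, which has a lower base rate.

Yes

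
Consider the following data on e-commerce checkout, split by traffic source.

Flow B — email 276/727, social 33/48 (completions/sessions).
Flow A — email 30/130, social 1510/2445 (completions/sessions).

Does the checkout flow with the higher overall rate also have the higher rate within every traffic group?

Email: Flow B 276/727 = 38.0%, Flow A 30/130 = 23.1% → Flow B
Social: Flow B 33/48 = 68.8%, Flow A 1510/2445 = 61.8% → Flow B
Overall: Flow B 309/775 = 39.9%, Flow A 1540/2575 = 59.8% → Flow A
Flow B wins each traffic group but Flow A wins overall — the comparison reverses. Flow B's sessions skew toward email, which has a lower base rate.

No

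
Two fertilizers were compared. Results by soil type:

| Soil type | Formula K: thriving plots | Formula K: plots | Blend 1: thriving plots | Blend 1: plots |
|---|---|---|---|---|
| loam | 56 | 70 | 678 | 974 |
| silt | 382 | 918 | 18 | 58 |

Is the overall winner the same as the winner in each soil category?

Loam: Formula K 56/70 = 80.0%, Blend 1 678/974 = 69.6% → Formula K
Silt: Formula K 382/918 = 41.6%, Blend 1 18/58 = 31.0% → Formula K
Overall: Formula K 438/988 = 44.3%, Blend 1 696/1032 = 67.4% → Blend 1
Formula K wins each soil group but Blend 1 wins overall — the comparison reverses. Formula K's plots skew toward silt, which has a lower base rate.

No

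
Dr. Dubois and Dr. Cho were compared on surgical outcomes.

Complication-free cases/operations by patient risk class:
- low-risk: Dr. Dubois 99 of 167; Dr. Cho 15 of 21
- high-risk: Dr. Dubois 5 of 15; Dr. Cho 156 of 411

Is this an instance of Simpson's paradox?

Yes

Low-risk: Dr. Dubois 99/167 = 59.3%, Dr. Cho 15/21 = 71.4% → Dr. Cho
High-risk: Dr. Dubois 5/15 = 33.3%, Dr. Cho 156/411 = 38.0% → Dr. Cho
Overall: Dr. Dubois 104/182 = 57.1%, Dr. Cho 171/432 = 39.6% → Dr. Dubois
Dr. Cho wins each patient risk group but Dr. Dubois wins overall — the comparison reverses. Dr. Cho's operations skew toward high-risk, which has a lower base rate.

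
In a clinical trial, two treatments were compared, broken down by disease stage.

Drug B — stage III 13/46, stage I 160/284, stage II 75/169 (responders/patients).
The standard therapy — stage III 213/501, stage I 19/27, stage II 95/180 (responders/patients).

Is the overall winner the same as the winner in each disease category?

No

Stage III: Drug B 13/46 = 28.3%, the standard therapy 213/501 = 42.5% → the standard therapy
Stage I: Drug B 160/284 = 56.3%, the standard therapy 19/27 = 70.4% → the standard therapy
Stage II: Drug B 75/169 = 44.4%, the standard therapy 95/180 = 52.8% → the standard therapy
Overall: Drug B 248/499 = 49.7%, the standard therapy 327/708 = 46.2% → Drug B
The standard therapy wins each disease group but Drug B wins overall — the comparison reverses. The standard therapy's patients skew toward stage III, which has a lower base rate.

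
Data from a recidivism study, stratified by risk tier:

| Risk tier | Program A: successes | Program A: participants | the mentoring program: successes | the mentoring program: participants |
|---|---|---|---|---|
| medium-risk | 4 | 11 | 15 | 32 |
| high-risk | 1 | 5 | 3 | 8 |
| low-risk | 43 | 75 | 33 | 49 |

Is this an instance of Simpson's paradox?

Medium-risk: Program A 4/11 = 36.4%, the mentoring program 15/32 = 46.9% → the mentoring program
High-risk: Program A 1/5 = 20.0%, the mentoring program 3/8 = 37.5% → the mentoring program
Low-risk: Program A 43/75 = 57.3%, the mentoring program 33/49 = 67.3% → the mentoring program
Overall: Program A 48/91 = 52.7%, the mentoring program 51/89 = 57.3% → the mentoring program
The mentoring program wins overall and in every risk group — no reversal.

No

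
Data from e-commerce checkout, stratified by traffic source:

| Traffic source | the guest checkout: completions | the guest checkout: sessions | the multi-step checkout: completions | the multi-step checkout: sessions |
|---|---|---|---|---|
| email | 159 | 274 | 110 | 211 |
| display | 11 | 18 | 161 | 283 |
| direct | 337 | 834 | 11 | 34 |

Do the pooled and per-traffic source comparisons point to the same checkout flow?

No

Email: the guest checkout 159/274 = 58.0%, the multi-step checkout 110/211 = 52.1% → the guest checkout
Display: the guest checkout 11/18 = 61.1%, the multi-step checkout 161/283 = 56.9% → the guest checkout
Direct: the guest checkout 337/834 = 40.4%, the multi-step checkout 11/34 = 32.4% → the guest checkout
Overall: the guest checkout 507/1126 = 45.0%, the multi-step checkout 282/528 = 53.4% → the multi-step checkout
The guest checkout wins each traffic group but the multi-step checkout wins overall — the comparison reverses. The guest checkout's sessions skew toward direct, which has a lower base rate.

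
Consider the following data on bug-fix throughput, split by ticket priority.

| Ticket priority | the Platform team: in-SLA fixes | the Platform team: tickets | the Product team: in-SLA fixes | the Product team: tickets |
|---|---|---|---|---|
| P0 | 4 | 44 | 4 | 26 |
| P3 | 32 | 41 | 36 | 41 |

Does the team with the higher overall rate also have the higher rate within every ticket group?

P0: the Platform team 4/44 = 9.1%, the Product team 4/26 = 15.4% → the Product team
P3: the Platform team 32/41 = 78.0%, the Product team 36/41 = 87.8% → the Product team
Overall: the Platform team 36/85 = 42.4%, the Product team 40/67 = 59.7% → the Product team
The Product team wins overall and in every ticket group — no reversal.

Yes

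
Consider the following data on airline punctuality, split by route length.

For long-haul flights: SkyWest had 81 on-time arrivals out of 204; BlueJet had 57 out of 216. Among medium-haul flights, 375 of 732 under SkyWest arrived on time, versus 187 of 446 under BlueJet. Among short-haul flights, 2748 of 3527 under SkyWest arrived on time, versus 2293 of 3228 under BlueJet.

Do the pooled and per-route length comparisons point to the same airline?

Long-haul: SkyWest 81/204 = 39.7%, BlueJet 57/216 = 26.4% → SkyWest
Medium-haul: SkyWest 375/732 = 51.2%, BlueJet 187/446 = 41.9% → SkyWest
Short-haul: SkyWest 2748/3527 = 77.9%, BlueJet 2293/3228 = 71.0% → SkyWest
Overall: SkyWest 3204/4463 = 71.8%, BlueJet 2537/3890 = 65.2% → SkyWest
SkyWest wins overall and in every route group — no reversal.

Yes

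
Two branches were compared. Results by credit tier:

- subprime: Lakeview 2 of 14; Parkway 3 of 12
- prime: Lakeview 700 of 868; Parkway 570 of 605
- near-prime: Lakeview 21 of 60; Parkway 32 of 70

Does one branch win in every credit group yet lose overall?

Subprime: Lakeview 2/14 = 14.3%, Parkway 3/12 = 25.0% → Parkway
Prime: Lakeview 700/868 = 80.6%, Parkway 570/605 = 94.2% → Parkway
Near-prime: Lakeview 21/60 = 35.0%, Parkway 32/70 = 45.7% → Parkway
Overall: Lakeview 723/942 = 76.8%, Parkway 605/687 = 88.1% → Parkway
Parkway wins overall and in every credit group — no reversal.

No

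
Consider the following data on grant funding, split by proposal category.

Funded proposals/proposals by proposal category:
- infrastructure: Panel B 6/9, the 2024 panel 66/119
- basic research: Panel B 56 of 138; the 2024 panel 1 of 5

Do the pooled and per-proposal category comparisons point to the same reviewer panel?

No

Infrastructure: Panel B 6/9 = 66.7%, the 2024 panel 66/119 = 55.5% → Panel B
Basic research: Panel B 56/138 = 40.6%, the 2024 panel 1/5 = 20.0% → Panel B
Overall: Panel B 62/147 = 42.2%, the 2024 panel 67/124 = 54.0% → the 2024 panel
Panel B wins each proposal group but the 2024 panel wins overall — the comparison reverses. Panel B's proposals skew toward basic research, which has a lower base rate.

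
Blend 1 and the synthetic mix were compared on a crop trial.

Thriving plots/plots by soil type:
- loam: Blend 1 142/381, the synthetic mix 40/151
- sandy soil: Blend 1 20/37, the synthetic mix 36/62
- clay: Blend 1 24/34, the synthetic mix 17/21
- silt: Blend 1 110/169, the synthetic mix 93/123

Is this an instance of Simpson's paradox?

Loam: Blend 1 142/381 = 37.3%, the synthetic mix 40/151 = 26.5% → Blend 1
Sandy soil: Blend 1 20/37 = 54.1%, the synthetic mix 36/62 = 58.1% → the synthetic mix
Clay: Blend 1 24/34 = 70.6%, the synthetic mix 17/21 = 81.0% → the synthetic mix
Silt: Blend 1 110/169 = 65.1%, the synthetic mix 93/123 = 75.6% → the synthetic mix
Overall: Blend 1 296/621 = 47.7%, the synthetic mix 186/357 = 52.1% → the synthetic mix
Neither sweeps: Blend 1 wins 1 of 4 groups, the synthetic mix wins 3. The synthetic mix wins overall but not every group — no Simpson reversal.

No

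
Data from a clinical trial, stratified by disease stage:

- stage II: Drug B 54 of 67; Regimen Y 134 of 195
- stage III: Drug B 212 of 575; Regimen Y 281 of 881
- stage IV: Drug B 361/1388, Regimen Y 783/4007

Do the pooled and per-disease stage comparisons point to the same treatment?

Stage II: Drug B 54/67 = 80.6%, Regimen Y 134/195 = 68.7% → Drug B
Stage III: Drug B 212/575 = 36.9%, Regimen Y 281/881 = 31.9% → Drug B
Stage IV: Drug B 361/1388 = 26.0%, Regimen Y 783/4007 = 19.5% → Drug B
Overall: Drug B 627/2030 = 30.9%, Regimen Y 1198/5083 = 23.6% → Drug B
Drug B wins overall and in every disease group — no reversal.

Yes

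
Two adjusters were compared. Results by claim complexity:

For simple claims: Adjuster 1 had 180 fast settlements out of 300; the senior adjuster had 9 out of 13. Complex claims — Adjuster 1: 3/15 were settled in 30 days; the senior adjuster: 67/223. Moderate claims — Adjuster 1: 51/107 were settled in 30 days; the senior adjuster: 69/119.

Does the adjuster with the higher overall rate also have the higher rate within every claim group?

Simple: Adjuster 1 180/300 = 60.0%, the senior adjuster 9/13 = 69.2% → the senior adjuster
Complex: Adjuster 1 3/15 = 20.0%, the senior adjuster 67/223 = 30.0% → the senior adjuster
Moderate: Adjuster 1 51/107 = 47.7%, the senior adjuster 69/119 = 58.0% → the senior adjuster
Overall: Adjuster 1 234/422 = 55.5%, the senior adjuster 145/355 = 40.8% → Adjuster 1
The senior adjuster wins each claim group but Adjuster 1 wins overall — the comparison reverses. The senior adjuster's claims skew toward complex, which has a lower base rate.

No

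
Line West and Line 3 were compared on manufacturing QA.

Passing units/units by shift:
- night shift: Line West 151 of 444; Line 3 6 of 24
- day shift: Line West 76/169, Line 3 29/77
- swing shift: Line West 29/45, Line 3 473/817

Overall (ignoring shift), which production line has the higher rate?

Night shift: Line West 151/444 = 34.0%, Line 3 6/24 = 25.0% → Line West
Day shift: Line West 76/169 = 45.0%, Line 3 29/77 = 37.7% → Line West
Swing shift: Line West 29/45 = 64.4%, Line 3 473/817 = 57.9% → Line West
Overall: Line West 256/658 = 38.9%, Line 3 508/918 = 55.3% → Line 3
(Line West wins every shift group but Line 3 wins overall — Line West's units skew toward the low-rate night shift group.)

Line 3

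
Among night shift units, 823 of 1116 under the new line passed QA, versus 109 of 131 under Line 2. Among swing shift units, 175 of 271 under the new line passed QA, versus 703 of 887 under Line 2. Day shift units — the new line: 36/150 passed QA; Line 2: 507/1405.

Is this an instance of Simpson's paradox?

Yes

Night shift: the new line 823/1116 = 73.7%, Line 2 109/131 = 83.2% → Line 2
Swing shift: the new line 175/271 = 64.6%, Line 2 703/887 = 79.3% → Line 2
Day shift: the new line 36/150 = 24.0%, Line 2 507/1405 = 36.1% → Line 2
Overall: the new line 1034/1537 = 67.3%, Line 2 1319/2423 = 54.4% → the new line
Line 2 wins each shift group but the new line wins overall — the comparison reverses. Line 2's units skew toward day shift, which has a lower base rate.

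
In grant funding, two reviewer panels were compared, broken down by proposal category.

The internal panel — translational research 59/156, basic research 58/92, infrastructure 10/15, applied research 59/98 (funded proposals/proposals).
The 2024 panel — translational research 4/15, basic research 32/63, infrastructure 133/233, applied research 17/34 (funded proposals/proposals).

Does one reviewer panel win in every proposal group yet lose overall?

Yes

Translational research: the internal panel 59/156 = 37.8%, the 2024 panel 4/15 = 26.7% → the internal panel
Basic research: the internal panel 58/92 = 63.0%, the 2024 panel 32/63 = 50.8% → the internal panel
Infrastructure: the internal panel 10/15 = 66.7%, the 2024 panel 133/233 = 57.1% → the internal panel
Applied research: the internal panel 59/98 = 60.2%, the 2024 panel 17/34 = 50.0% → the internal panel
Overall: the internal panel 186/361 = 51.5%, the 2024 panel 186/345 = 53.9% → the 2024 panel
The internal panel wins each proposal group but the 2024 panel wins overall — the comparison reverses. The internal panel's proposals skew toward translational research, which has a lower base rate.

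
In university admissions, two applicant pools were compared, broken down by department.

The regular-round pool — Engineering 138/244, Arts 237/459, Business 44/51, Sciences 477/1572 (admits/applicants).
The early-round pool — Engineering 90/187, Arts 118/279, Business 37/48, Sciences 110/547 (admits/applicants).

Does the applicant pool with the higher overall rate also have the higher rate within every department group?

Engineering: the regular-round pool 138/244 = 56.6%, the early-round pool 90/187 = 48.1% → the regular-round pool
Arts: the regular-round pool 237/459 = 51.6%, the early-round pool 118/279 = 42.3% → the regular-round pool
Business: the regular-round pool 44/51 = 86.3%, the early-round pool 37/48 = 77.1% → the regular-round pool
Sciences: the regular-round pool 477/1572 = 30.3%, the early-round pool 110/547 = 20.1% → the regular-round pool
Overall: the regular-round pool 896/2326 = 38.5%, the early-round pool 355/1061 = 33.5% → the regular-round pool
The regular-round pool wins overall and in every department group — no reversal.

Yes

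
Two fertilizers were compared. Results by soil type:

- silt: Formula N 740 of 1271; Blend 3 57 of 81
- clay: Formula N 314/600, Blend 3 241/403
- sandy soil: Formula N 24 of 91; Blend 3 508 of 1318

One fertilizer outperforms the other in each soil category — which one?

Blend 3

Silt: Formula N 740/1271 = 58.2%, Blend 3 57/81 = 70.4% → Blend 3
Clay: Formula N 314/600 = 52.3%, Blend 3 241/403 = 59.8% → Blend 3
Sandy soil: Formula N 24/91 = 26.4%, Blend 3 508/1318 = 38.5% → Blend 3
Blend 3 has the higher rate in all 3 groups.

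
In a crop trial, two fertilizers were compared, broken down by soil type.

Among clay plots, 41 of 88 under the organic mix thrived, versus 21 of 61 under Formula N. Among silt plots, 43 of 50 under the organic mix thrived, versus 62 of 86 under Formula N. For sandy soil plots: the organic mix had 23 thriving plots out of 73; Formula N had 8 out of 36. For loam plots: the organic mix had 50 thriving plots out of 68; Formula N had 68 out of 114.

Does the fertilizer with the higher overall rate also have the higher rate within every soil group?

Yes

Clay: the organic mix 41/88 = 46.6%, Formula N 21/61 = 34.4% → the organic mix
Silt: the organic mix 43/50 = 86.0%, Formula N 62/86 = 72.1% → the organic mix
Sandy soil: the organic mix 23/73 = 31.5%, Formula N 8/36 = 22.2% → the organic mix
Loam: the organic mix 50/68 = 73.5%, Formula N 68/114 = 59.6% → the organic mix
Overall: the organic mix 157/279 = 56.3%, Formula N 159/297 = 53.5% → the organic mix
The organic mix wins overall and in every soil group — no reversal.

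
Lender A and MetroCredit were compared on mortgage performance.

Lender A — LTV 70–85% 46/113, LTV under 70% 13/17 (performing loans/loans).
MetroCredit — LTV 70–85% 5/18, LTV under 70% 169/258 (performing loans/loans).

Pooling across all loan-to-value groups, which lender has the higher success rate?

LTV 70–85%: Lender A 46/113 = 40.7%, MetroCredit 5/18 = 27.8% → Lender A
LTV under 70%: Lender A 13/17 = 76.5%, MetroCredit 169/258 = 65.5% → Lender A
Overall: Lender A 59/130 = 45.4%, MetroCredit 174/276 = 63.0% → MetroCredit
(Lender A wins every loan-to-value group but MetroCredit wins overall — Lender A's loans skew toward the low-rate LTV 70–85% group.)

MetroCredit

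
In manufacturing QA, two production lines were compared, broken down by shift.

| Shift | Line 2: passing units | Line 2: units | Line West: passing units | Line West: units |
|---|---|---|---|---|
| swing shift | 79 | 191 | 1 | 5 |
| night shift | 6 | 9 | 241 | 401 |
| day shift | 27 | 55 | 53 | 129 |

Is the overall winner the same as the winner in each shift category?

Swing shift: Line 2 79/191 = 41.4%, Line West 1/5 = 20.0% → Line 2
Night shift: Line 2 6/9 = 66.7%, Line West 241/401 = 60.1% → Line 2
Day shift: Line 2 27/55 = 49.1%, Line West 53/129 = 41.1% → Line 2
Overall: Line 2 112/255 = 43.9%, Line West 295/535 = 55.1% → Line West
Line 2 wins each shift group but Line West wins overall — the comparison reverses. Line 2's units skew toward swing shift, which has a lower base rate.

No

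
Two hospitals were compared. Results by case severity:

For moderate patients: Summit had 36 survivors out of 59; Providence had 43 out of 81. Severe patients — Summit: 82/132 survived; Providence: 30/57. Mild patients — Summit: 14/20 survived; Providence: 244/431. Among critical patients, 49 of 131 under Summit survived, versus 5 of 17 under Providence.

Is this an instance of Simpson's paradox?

Moderate: Summit 36/59 = 61.0%, Providence 43/81 = 53.1% → Summit
Severe: Summit 82/132 = 62.1%, Providence 30/57 = 52.6% → Summit
Mild: Summit 14/20 = 70.0%, Providence 244/431 = 56.6% → Summit
Critical: Summit 49/131 = 37.4%, Providence 5/17 = 29.4% → Summit
Overall: Summit 181/342 = 52.9%, Providence 322/586 = 54.9% → Providence
Summit wins each case group but Providence wins overall — the comparison reverses. Summit's patients skew toward critical, which has a lower base rate.

Yes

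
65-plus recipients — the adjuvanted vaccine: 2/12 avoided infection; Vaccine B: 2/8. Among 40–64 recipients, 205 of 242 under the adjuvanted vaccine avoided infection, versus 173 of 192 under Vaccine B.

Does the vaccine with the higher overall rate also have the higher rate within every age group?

Yes

65-plus: the adjuvanted vaccine 2/12 = 16.7%, Vaccine B 2/8 = 25.0% → Vaccine B
40–64: the adjuvanted vaccine 205/242 = 84.7%, Vaccine B 173/192 = 90.1% → Vaccine B
Overall: the adjuvanted vaccine 207/254 = 81.5%, Vaccine B 175/200 = 87.5% → Vaccine B
Vaccine B wins overall and in every age group — no reversal.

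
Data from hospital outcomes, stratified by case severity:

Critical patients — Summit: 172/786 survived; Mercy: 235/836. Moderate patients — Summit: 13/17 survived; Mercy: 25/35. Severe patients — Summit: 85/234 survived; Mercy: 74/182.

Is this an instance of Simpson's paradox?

No

Critical: Summit 172/786 = 21.9%, Mercy 235/836 = 28.1% → Mercy
Moderate: Summit 13/17 = 76.5%, Mercy 25/35 = 71.4% → Summit
Severe: Summit 85/234 = 36.3%, Mercy 74/182 = 40.7% → Mercy
Overall: Summit 270/1037 = 26.0%, Mercy 334/1053 = 31.7% → Mercy
Neither sweeps: Summit wins 1 of 3 groups, Mercy wins 2. Mercy wins overall but not every group — no Simpson reversal.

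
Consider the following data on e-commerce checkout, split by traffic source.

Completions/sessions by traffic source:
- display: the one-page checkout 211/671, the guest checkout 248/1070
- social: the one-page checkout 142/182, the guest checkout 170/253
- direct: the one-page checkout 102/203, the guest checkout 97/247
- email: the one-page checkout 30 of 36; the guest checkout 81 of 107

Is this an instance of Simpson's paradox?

Display: the one-page checkout 211/671 = 31.4%, the guest checkout 248/1070 = 23.2% → the one-page checkout
Social: the one-page checkout 142/182 = 78.0%, the guest checkout 170/253 = 67.2% → the one-page checkout
Direct: the one-page checkout 102/203 = 50.2%, the guest checkout 97/247 = 39.3% → the one-page checkout
Email: the one-page checkout 30/36 = 83.3%, the guest checkout 81/107 = 75.7% → the one-page checkout
Overall: the one-page checkout 485/1092 = 44.4%, the guest checkout 596/1677 = 35.5% → the one-page checkout
The one-page checkout wins overall and in every traffic group — no reversal.

No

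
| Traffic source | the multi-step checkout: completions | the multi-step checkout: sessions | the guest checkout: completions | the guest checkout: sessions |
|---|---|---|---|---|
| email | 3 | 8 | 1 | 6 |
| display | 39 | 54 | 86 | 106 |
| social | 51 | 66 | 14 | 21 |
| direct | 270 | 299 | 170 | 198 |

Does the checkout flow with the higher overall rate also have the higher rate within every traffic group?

No

Email: the multi-step checkout 3/8 = 37.5%, the guest checkout 1/6 = 16.7% → the multi-step checkout
Display: the multi-step checkout 39/54 = 72.2%, the guest checkout 86/106 = 81.1% → the guest checkout
Social: the multi-step checkout 51/66 = 77.3%, the guest checkout 14/21 = 66.7% → the multi-step checkout
Direct: the multi-step checkout 270/299 = 90.3%, the guest checkout 170/198 = 85.9% → the multi-step checkout
Overall: the multi-step checkout 363/427 = 85.0%, the guest checkout 271/331 = 81.9% → the multi-step checkout
Neither sweeps: the multi-step checkout wins 3 of 4 groups, the guest checkout wins 1. The multi-step checkout wins overall but not every group — no Simpson reversal.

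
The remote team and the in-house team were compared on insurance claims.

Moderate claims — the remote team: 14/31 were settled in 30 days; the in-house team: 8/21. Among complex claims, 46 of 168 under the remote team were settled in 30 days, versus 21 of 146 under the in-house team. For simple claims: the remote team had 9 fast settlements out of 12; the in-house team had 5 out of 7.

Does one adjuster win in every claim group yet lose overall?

Moderate: the remote team 14/31 = 45.2%, the in-house team 8/21 = 38.1% → the remote team
Complex: the remote team 46/168 = 27.4%, the in-house team 21/146 = 14.4% → the remote team
Simple: the remote team 9/12 = 75.0%, the in-house team 5/7 = 71.4% → the remote team
Overall: the remote team 69/211 = 32.7%, the in-house team 34/174 = 19.5% → the remote team
The remote team wins overall and in every claim group — no reversal.

No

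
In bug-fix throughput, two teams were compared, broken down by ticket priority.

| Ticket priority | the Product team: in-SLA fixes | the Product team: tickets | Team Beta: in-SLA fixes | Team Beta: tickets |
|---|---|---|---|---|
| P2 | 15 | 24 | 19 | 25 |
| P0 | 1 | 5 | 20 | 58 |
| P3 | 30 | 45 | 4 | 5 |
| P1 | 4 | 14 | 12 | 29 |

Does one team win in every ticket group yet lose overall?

P2: the Product team 15/24 = 62.5%, Team Beta 19/25 = 76.0% → Team Beta
P0: the Product team 1/5 = 20.0%, Team Beta 20/58 = 34.5% → Team Beta
P3: the Product team 30/45 = 66.7%, Team Beta 4/5 = 80.0% → Team Beta
P1: the Product team 4/14 = 28.6%, Team Beta 12/29 = 41.4% → Team Beta
Overall: the Product team 50/88 = 56.8%, Team Beta 55/117 = 47.0% → the Product team
Team Beta wins each ticket group but the Product team wins overall — the comparison reverses. Team Beta's tickets skew toward P0, which has a lower base rate.

Yes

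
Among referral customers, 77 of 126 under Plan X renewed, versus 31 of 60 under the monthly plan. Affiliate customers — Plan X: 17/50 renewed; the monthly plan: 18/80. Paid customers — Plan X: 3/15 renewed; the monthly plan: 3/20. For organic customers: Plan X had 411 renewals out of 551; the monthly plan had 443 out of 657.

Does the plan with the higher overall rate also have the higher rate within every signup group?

Referral: Plan X 77/126 = 61.1%, the monthly plan 31/60 = 51.7% → Plan X
Affiliate: Plan X 17/50 = 34.0%, the monthly plan 18/80 = 22.5% → Plan X
Paid: Plan X 3/15 = 20.0%, the monthly plan 3/20 = 15.0% → Plan X
Organic: Plan X 411/551 = 74.6%, the monthly plan 443/657 = 67.4% → Plan X
Overall: Plan X 508/742 = 68.5%, the monthly plan 495/817 = 60.6% → Plan X
Plan X wins overall and in every signup group — no reversal.

Yes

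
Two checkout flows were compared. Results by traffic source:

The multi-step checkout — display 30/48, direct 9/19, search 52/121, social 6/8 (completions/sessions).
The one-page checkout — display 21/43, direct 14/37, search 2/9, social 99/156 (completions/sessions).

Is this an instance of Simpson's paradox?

Display: the multi-step checkout 30/48 = 62.5%, the one-page checkout 21/43 = 48.8% → the multi-step checkout
Direct: the multi-step checkout 9/19 = 47.4%, the one-page checkout 14/37 = 37.8% → the multi-step checkout
Search: the multi-step checkout 52/121 = 43.0%, the one-page checkout 2/9 = 22.2% → the multi-step checkout
Social: the multi-step checkout 6/8 = 75.0%, the one-page checkout 99/156 = 63.5% → the multi-step checkout
Overall: the multi-step checkout 97/196 = 49.5%, the one-page checkout 136/245 = 55.5% → the one-page checkout
The multi-step checkout wins each traffic group but the one-page checkout wins overall — the comparison reverses. The multi-step checkout's sessions skew toward search, which has a lower base rate.

Yes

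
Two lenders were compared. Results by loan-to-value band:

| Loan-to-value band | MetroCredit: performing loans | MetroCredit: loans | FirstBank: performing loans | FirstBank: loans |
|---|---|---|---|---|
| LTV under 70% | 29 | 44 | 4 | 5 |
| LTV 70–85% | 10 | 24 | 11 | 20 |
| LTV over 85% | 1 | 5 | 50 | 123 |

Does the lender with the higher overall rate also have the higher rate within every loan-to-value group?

No

LTV under 70%: MetroCredit 29/44 = 65.9%, FirstBank 4/5 = 80.0% → FirstBank
LTV 70–85%: MetroCredit 10/24 = 41.7%, FirstBank 11/20 = 55.0% → FirstBank
LTV over 85%: MetroCredit 1/5 = 20.0%, FirstBank 50/123 = 40.7% → FirstBank
Overall: MetroCredit 40/73 = 54.8%, FirstBank 65/148 = 43.9% → MetroCredit
FirstBank wins each loan-to-value group but MetroCredit wins overall — the comparison reverses. FirstBank's loans skew toward LTV over 85%, which has a lower base rate.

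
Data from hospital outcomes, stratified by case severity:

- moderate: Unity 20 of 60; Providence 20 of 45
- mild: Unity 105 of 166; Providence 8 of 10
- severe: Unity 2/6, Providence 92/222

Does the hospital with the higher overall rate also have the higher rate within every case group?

Moderate: Unity 20/60 = 33.3%, Providence 20/45 = 44.4% → Providence
Mild: Unity 105/166 = 63.3%, Providence 8/10 = 80.0% → Providence
Severe: Unity 2/6 = 33.3%, Providence 92/222 = 41.4% → Providence
Overall: Unity 127/232 = 54.7%, Providence 120/277 = 43.3% → Unity
Providence wins each case group but Unity wins overall — the comparison reverses. Providence's patients skew toward severe, which has a lower base rate.

No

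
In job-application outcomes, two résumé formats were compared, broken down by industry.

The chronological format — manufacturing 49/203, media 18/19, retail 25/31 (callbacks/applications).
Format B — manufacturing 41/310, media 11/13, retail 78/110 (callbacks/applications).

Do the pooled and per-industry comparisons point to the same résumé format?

Yes

Manufacturing: the chronological format 49/203 = 24.1%, Format B 41/310 = 13.2% → the chronological format
Media: the chronological format 18/19 = 94.7%, Format B 11/13 = 84.6% → the chronological format
Retail: the chronological format 25/31 = 80.6%, Format B 78/110 = 70.9% → the chronological format
Overall: the chronological format 92/253 = 36.4%, Format B 130/433 = 30.0% → the chronological format
The chronological format wins overall and in every industry group — no reversal.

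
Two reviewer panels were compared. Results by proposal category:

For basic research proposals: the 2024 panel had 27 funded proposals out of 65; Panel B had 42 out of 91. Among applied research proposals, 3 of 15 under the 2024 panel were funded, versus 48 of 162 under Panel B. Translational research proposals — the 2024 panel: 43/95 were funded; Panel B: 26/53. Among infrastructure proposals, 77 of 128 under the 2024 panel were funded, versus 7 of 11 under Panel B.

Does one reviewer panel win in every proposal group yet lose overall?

Basic research: the 2024 panel 27/65 = 41.5%, Panel B 42/91 = 46.2% → Panel B
Applied research: the 2024 panel 3/15 = 20.0%, Panel B 48/162 = 29.6% → Panel B
Translational research: the 2024 panel 43/95 = 45.3%, Panel B 26/53 = 49.1% → Panel B
Infrastructure: the 2024 panel 77/128 = 60.2%, Panel B 7/11 = 63.6% → Panel B
Overall: the 2024 panel 150/303 = 49.5%, Panel B 123/317 = 38.8% → the 2024 panel
Panel B wins each proposal group but the 2024 panel wins overall — the comparison reverses. Panel B's proposals skew toward applied research, which has a lower base rate.

Yes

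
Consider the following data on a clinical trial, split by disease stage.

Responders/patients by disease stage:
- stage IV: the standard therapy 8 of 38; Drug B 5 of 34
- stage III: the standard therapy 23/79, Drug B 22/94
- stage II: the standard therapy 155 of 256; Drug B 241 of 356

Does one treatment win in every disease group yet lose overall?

Stage IV: the standard therapy 8/38 = 21.1%, Drug B 5/34 = 14.7% → the standard therapy
Stage III: the standard therapy 23/79 = 29.1%, Drug B 22/94 = 23.4% → the standard therapy
Stage II: the standard therapy 155/256 = 60.5%, Drug B 241/356 = 67.7% → Drug B
Overall: the standard therapy 186/373 = 49.9%, Drug B 268/484 = 55.4% → Drug B
Neither sweeps: the standard therapy wins 2 of 3 groups, Drug B wins 1. Drug B wins overall but not every group — no Simpson reversal.

No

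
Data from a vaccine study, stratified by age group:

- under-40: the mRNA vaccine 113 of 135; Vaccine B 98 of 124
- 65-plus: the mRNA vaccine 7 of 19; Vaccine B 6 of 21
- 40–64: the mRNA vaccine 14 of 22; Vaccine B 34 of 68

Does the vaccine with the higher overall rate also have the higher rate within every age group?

Under-40: the mRNA vaccine 113/135 = 83.7%, Vaccine B 98/124 = 79.0% → the mRNA vaccine
65-plus: the mRNA vaccine 7/19 = 36.8%, Vaccine B 6/21 = 28.6% → the mRNA vaccine
40–64: the mRNA vaccine 14/22 = 63.6%, Vaccine B 34/68 = 50.0% → the mRNA vaccine
Overall: the mRNA vaccine 134/176 = 76.1%, Vaccine B 138/213 = 64.8% → the mRNA vaccine
The mRNA vaccine wins overall and in every age group — no reversal.

Yes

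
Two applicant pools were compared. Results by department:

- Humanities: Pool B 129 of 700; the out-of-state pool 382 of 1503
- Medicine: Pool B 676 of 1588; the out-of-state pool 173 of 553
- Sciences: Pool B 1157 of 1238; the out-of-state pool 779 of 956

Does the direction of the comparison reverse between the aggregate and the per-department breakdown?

Humanities: Pool B 129/700 = 18.4%, the out-of-state pool 382/1503 = 25.4% → the out-of-state pool
Medicine: Pool B 676/1588 = 42.6%, the out-of-state pool 173/553 = 31.3% → Pool B
Sciences: Pool B 1157/1238 = 93.5%, the out-of-state pool 779/956 = 81.5% → Pool B
Overall: Pool B 1962/3526 = 55.6%, the out-of-state pool 1334/3012 = 44.3% → Pool B
Neither sweeps: Pool B wins 2 of 3 groups, the out-of-state pool wins 1. Pool B wins overall but not every group — no Simpson reversal.

No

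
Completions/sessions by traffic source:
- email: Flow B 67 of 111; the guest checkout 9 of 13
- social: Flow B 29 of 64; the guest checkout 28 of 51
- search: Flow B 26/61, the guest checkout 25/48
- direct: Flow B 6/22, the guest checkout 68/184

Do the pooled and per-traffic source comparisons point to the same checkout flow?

No

Email: Flow B 67/111 = 60.4%, the guest checkout 9/13 = 69.2% → the guest checkout
Social: Flow B 29/64 = 45.3%, the guest checkout 28/51 = 54.9% → the guest checkout
Search: Flow B 26/61 = 42.6%, the guest checkout 25/48 = 52.1% → the guest checkout
Direct: Flow B 6/22 = 27.3%, the guest checkout 68/184 = 37.0% → the guest checkout
Overall: Flow B 128/258 = 49.6%, the guest checkout 130/296 = 43.9% → Flow B
The guest checkout wins each traffic group but Flow B wins overall — the comparison reverses. The guest checkout's sessions skew toward direct, which has a lower base rate.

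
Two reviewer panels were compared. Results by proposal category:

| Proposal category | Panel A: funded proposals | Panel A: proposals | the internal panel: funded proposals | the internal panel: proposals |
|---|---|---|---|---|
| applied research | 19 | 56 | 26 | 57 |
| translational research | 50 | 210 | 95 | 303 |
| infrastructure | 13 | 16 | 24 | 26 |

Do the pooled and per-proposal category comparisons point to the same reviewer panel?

Applied research: Panel A 19/56 = 33.9%, the internal panel 26/57 = 45.6% → the internal panel
Translational research: Panel A 50/210 = 23.8%, the internal panel 95/303 = 31.4% → the internal panel
Infrastructure: Panel A 13/16 = 81.2%, the internal panel 24/26 = 92.3% → the internal panel
Overall: Panel A 82/282 = 29.1%, the internal panel 145/386 = 37.6% → the internal panel
The internal panel wins overall and in every proposal group — no reversal.

Yes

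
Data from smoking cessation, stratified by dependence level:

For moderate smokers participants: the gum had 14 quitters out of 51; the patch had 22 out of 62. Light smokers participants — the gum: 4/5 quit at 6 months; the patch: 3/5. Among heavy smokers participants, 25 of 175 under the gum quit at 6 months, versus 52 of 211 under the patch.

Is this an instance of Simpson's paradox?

No

Moderate smokers: the gum 14/51 = 27.5%, the patch 22/62 = 35.5% → the patch
Light smokers: the gum 4/5 = 80.0%, the patch 3/5 = 60.0% → the gum
Heavy smokers: the gum 25/175 = 14.3%, the patch 52/211 = 24.6% → the patch
Overall: the gum 43/231 = 18.6%, the patch 77/278 = 27.7% → the patch
Neither sweeps: the gum wins 1 of 3 groups, the patch wins 2. The patch wins overall but not every group — no Simpson reversal.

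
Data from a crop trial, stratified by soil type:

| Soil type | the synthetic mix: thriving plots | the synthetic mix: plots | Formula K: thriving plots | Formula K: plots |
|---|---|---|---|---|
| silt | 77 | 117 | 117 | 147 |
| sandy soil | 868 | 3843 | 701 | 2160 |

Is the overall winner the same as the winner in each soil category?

Silt: the synthetic mix 77/117 = 65.8%, Formula K 117/147 = 79.6% → Formula K
Sandy soil: the synthetic mix 868/3843 = 22.6%, Formula K 701/2160 = 32.5% → Formula K
Overall: the synthetic mix 945/3960 = 23.9%, Formula K 818/2307 = 35.5% → Formula K
Formula K wins overall and in every soil group — no reversal.

Yes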